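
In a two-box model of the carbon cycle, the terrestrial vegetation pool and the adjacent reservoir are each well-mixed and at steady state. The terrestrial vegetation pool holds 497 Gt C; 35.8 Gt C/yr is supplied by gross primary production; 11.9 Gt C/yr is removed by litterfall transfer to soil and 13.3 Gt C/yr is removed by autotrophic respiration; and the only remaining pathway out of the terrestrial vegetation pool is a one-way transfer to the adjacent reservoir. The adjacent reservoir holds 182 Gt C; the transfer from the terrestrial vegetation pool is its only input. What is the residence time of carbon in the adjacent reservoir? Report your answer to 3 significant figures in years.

Balance the terrestrial vegetation pool: ΣF_in = 35.800 Gt C/yr.
Transfer to the adjacent reservoir = ΣF_in − (11.9 + 13.3) = 10.600 Gt C/yr.
At steady state the output of the adjacent reservoir equals its input, 10.600 Gt C/yr.
τ = M / F = 182 / 10.600 = 17.17 yr.

17.2 yr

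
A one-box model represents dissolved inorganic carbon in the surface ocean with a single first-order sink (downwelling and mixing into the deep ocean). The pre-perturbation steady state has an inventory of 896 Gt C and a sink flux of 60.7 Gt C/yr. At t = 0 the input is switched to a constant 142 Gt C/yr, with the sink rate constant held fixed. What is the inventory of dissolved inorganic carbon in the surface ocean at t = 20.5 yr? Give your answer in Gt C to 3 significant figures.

1800 Gt C

The sink rate constant is k = F₀/M₀ = 60.7/896 = 0.06775 yr⁻¹.
Solving dM/dt = F₁ − kM with M(0) = M₀ gives M(t) = F₁/k + (M₀ − F₁/k)·e^(−kt).
F₁/k = 142/0.06775 = 2096.1 Gt C; kt = 0.06775 × 20.5 = 1.389, e^(−kt) = 0.2494.
M(20.5) = 2096.1 + (896 − 2096.1) × 0.2494 = 2096.1 − 299.3 = 1796.8 Gt C.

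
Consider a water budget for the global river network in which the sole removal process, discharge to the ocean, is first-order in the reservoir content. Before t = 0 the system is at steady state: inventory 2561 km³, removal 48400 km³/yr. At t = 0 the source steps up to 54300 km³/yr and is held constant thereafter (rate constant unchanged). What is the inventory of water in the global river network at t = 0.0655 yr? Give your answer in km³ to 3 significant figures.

2780 km³

τ = M₀/F₀ = 2561/48400 = 0.05291 yr; rate constant k = 1/τ.
New steady state M_∞ = F₁/k = F₁·τ = 54300 × 0.05291 = 2873.2 km³.
M(t) = M_∞ + (M₀ − M_∞)·e^(−t/τ); t/τ = 0.0655/0.05291 = 1.238, so e^(−t/τ) = 0.2900.
M(t) = 2873.2 − 312.2 × 0.2900 = 2782.7 km³.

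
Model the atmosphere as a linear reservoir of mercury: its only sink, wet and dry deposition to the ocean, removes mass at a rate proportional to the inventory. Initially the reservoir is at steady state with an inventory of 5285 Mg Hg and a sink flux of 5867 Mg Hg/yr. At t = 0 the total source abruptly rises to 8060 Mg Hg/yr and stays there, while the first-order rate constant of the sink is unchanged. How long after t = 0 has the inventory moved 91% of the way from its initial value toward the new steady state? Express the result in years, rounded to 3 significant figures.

τ = M₀/F₀ = 5285/5867 = 0.9008 yr.
The remaining gap fraction is e^(−t/τ); 91% covered ⇒ e^(−t/τ) = 0.0900.
t = −τ ln(0.0900) = 0.9008 × 2.408 = 2.169 yr.

2.17 yr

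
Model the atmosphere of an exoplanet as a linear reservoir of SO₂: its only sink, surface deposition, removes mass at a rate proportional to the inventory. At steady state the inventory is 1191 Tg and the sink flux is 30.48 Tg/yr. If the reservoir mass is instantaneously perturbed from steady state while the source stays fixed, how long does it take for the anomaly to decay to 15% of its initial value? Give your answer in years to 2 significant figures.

For a linear reservoir the anomaly decays as exp(−t/τ) with τ = M/F = 1191/30.48 = 39.07 yr.
exp(−t/τ) = 0.15 ⇒ t = −τ ln(0.15) = 39.07 × 1.897 = 74.13 yr.

74 yr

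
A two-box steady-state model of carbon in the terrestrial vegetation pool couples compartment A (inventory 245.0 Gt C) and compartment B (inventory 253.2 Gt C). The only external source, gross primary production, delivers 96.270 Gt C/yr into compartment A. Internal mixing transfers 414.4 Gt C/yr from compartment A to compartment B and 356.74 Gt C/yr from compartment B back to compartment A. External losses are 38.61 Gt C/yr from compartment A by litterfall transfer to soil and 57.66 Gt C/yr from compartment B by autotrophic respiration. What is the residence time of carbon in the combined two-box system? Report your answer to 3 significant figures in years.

Treat the two boxes together as one reservoir: the mixing fluxes between them are internal recycling, so τ = ΣM / Σ(external losses).
M_total = 245.0 + 253.2 = 498.20 Gt C.
ΣF_external_out = 38.61 + 57.66 = 96.270 Gt C/yr.
τ = M_total / ΣF_ext = 498.20 / 96.270 = 5.175 yr.

5.18 yr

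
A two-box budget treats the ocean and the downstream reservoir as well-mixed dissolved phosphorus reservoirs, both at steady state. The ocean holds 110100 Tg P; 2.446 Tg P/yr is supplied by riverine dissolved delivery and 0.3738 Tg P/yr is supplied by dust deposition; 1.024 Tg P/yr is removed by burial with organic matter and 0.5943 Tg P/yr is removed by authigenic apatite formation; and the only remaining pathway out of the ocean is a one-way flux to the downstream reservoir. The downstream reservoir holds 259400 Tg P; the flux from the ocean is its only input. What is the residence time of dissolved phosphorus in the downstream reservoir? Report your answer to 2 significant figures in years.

220000 yr

Balance the ocean: ΣF_in = 2.446 + 0.3738 = 2.8198 Tg P/yr.
Flux to the downstream reservoir = ΣF_in − (1.024 + 0.5943) = 1.2015 Tg P/yr.
At steady state the output of the downstream reservoir equals its input, 1.2015 Tg P/yr.
τ = M / F = 259400 / 1.2015 = 215900 yr.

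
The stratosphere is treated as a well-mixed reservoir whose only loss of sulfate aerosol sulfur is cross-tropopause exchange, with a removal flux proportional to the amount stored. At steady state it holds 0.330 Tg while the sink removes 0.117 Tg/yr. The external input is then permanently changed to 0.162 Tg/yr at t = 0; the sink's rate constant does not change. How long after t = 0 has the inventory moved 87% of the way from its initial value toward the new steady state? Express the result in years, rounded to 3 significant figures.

5.75 yr

τ = M₀/F₀ = 0.330/0.117 = 2.821 yr.
The remaining gap fraction is e^(−t/τ); 87% covered ⇒ e^(−t/τ) = 0.130.
t = −τ ln(0.130) = 2.821 × 2.040 = 5.754 yr.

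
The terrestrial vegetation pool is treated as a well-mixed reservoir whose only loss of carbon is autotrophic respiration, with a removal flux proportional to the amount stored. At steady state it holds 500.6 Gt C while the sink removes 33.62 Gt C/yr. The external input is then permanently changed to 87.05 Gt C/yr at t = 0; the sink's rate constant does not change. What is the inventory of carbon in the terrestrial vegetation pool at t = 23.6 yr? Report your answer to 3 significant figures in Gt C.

Residence time τ = M₀/F₀ = 14.89 yr. The eventual steady state is M_∞ = M₀·(F₁/F₀) = 500.6 × 87.05/33.62 = 1296.2 Gt C.
The anomaly ΔM(t) = M(t) − M_∞ decays as ΔM₀·e^(−t/τ) with ΔM₀ = 500.6 − 1296.2 = −795.6 Gt C.
At t = 23.6 yr, e^(−t/τ) = e^(−1.585) = 0.2050, so ΔM = −163.1 Gt C and M = 1296.2 − 163.1 = 1133.1 Gt C.

1130 Gt C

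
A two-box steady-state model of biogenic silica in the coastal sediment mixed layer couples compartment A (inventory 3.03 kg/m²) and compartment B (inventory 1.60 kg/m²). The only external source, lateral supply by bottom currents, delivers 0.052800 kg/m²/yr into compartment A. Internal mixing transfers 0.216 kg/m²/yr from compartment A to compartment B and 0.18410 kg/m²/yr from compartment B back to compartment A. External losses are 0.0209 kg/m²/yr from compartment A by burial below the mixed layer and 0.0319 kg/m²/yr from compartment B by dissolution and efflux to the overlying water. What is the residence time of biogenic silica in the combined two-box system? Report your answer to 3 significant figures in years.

87.7 yr

Residence time in the combined system uses the total inventory and the total *external* removal — internal exchanges between the two boxes cancel.
M_total = 3.03 + 1.60 = 4.6300 kg/m².
ΣF_external_out = 0.0209 + 0.0319 = 0.052800 kg/m²/yr.
τ = M_total / ΣF_ext = 4.6300 / 0.052800 = 87.69 yr.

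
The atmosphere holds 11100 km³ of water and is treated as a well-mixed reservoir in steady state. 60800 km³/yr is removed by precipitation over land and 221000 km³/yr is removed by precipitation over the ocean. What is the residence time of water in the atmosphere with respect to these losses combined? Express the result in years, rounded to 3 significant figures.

Total removal = 60800 + 221000 = 281800 km³/yr.
τ = M / ΣF_out = 11100 / 281800 = 0.03939 yr.

0.0394 yr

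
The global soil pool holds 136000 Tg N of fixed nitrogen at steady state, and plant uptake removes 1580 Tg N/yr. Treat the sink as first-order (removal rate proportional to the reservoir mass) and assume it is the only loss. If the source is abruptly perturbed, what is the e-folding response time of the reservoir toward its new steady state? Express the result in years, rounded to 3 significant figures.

For a linear reservoir the response time equals the residence time τ = M/F.
τ = 136000 / 1580 = 86.08 yr.

86.1 yr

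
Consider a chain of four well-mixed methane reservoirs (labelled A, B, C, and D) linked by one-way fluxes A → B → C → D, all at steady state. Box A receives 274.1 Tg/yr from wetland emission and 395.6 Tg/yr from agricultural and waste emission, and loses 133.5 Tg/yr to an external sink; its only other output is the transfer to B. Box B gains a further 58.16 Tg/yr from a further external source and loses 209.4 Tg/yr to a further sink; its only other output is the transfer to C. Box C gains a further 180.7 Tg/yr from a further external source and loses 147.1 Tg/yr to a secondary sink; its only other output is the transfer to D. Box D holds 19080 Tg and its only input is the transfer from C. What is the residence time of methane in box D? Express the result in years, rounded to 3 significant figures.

Box A: F(A→B) = (274.1 + 395.6) − 133.5 = 536.20 Tg/yr.
Box B: F(B→C) = (536.20 + 58.16) − 209.4 = 384.96 Tg/yr.
Box C: F(C→D) = (384.96 + 180.7) − 147.1 = 418.56 Tg/yr.
Box D throughput = its input = 418.56 Tg/yr; τ = 19080 / 418.56 = 45.58 yr.

45.6 yr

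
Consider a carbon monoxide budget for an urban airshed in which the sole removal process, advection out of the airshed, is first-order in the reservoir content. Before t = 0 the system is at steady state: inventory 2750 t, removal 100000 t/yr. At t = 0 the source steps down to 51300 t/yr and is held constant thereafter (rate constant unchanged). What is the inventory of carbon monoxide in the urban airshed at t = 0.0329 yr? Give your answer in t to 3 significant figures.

1820 t

Residence time τ = M₀/F₀ = 0.02750 yr. The eventual steady state is M_∞ = M₀·(F₁/F₀) = 2750 × 51300/100000 = 1410.8 t.
The anomaly ΔM(t) = M(t) − M_∞ decays as ΔM₀·e^(−t/τ) with ΔM₀ = 2750 − 1410.8 = 1339 t.
At t = 0.0329 yr, e^(−t/τ) = e^(−1.196) = 0.3023, so ΔM = 404.8 t and M = 1410.8 + 404.8 = 1815.6 t.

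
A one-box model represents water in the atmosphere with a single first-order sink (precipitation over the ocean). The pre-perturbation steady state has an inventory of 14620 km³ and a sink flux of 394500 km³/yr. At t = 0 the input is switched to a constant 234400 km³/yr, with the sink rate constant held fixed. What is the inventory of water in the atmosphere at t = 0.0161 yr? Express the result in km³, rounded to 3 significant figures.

12500 km³

Residence time τ = M₀/F₀ = 0.03706 yr. The eventual steady state is M_∞ = M₀·(F₁/F₀) = 14620 × 234400/394500 = 8686.8 km³.
The anomaly ΔM(t) = M(t) − M_∞ decays as ΔM₀·e^(−t/τ) with ΔM₀ = 14620 − 8686.8 = 5933 km³.
At t = 0.0161 yr, e^(−t/τ) = e^(−0.4344) = 0.6476, so ΔM = 3843 km³ and M = 8686.8 + 3843 = 12529 km³.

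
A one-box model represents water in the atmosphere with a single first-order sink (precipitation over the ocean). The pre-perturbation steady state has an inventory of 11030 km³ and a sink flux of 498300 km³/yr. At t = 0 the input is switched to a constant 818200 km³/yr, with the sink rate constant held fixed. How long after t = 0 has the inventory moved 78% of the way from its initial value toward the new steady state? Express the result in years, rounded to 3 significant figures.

0.0335 yr

τ = M₀/F₀ = 11030/498300 = 0.02214 yr.
The remaining gap fraction is e^(−t/τ); 78% covered ⇒ e^(−t/τ) = 0.220.
t = −τ ln(0.220) = 0.02214 × 1.514 = 0.03352 yr.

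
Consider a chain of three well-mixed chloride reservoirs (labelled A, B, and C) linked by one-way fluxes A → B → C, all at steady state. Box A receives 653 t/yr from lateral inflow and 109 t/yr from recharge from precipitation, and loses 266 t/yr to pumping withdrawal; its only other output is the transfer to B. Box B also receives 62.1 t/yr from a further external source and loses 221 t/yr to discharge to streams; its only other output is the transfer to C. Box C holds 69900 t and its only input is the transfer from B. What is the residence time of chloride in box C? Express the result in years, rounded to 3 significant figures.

207 yr

Box A: F(A→B) = (653 + 109) − 266 = 496.00 t/yr.
Box B: F(B→C) = (496.00 + 62.1) − 221 = 337.10 t/yr.
Box C throughput = its input = 337.10 t/yr; τ = 69900 / 337.10 = 207.4 yr.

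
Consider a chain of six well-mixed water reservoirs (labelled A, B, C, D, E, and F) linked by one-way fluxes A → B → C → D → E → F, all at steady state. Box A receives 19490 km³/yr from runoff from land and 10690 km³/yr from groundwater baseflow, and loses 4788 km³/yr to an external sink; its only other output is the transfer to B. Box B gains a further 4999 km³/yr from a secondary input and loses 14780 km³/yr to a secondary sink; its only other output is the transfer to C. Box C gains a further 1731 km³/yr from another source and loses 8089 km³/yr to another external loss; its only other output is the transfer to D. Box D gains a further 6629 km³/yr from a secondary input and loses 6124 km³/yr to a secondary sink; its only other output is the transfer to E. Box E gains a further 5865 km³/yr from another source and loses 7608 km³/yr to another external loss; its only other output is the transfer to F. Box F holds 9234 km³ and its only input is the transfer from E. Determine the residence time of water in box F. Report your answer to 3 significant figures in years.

1.15 yr

Box A: F(A→B) = (19490 + 10690) − 4788 = 25392 km³/yr.
Box B: F(B→C) = (25392 + 4999) − 14780 = 15611 km³/yr.
Box C: F(C→D) = (15611 + 1731) − 8089 = 9253.0 km³/yr.
Box D: F(D→E) = (9253.0 + 6629) − 6124 = 9758.0 km³/yr.
Box E: F(E→F) = (9758.0 + 5865) − 7608 = 8015.0 km³/yr.
Box F throughput = its input = 8015.0 km³/yr; τ = 9234 / 8015.0 = 1.152 yr.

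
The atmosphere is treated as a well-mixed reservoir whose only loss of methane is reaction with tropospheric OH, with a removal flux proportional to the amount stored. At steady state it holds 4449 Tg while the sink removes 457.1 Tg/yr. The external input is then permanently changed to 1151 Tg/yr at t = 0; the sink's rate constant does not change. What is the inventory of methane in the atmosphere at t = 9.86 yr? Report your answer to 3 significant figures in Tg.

8750 Tg

The sink rate constant is k = F₀/M₀ = 457.1/4449 = 0.1027 yr⁻¹.
Solving dM/dt = F₁ − kM with M(0) = M₀ gives M(t) = F₁/k + (M₀ − F₁/k)·e^(−kt).
F₁/k = 1151/0.1027 = 11203 Tg; kt = 0.1027 × 9.86 = 1.013, e^(−kt) = 0.3631.
M(9.86) = 11203 + (4449 − 11203) × 0.3631 = 11203 − 2452 = 8750.4 Tg.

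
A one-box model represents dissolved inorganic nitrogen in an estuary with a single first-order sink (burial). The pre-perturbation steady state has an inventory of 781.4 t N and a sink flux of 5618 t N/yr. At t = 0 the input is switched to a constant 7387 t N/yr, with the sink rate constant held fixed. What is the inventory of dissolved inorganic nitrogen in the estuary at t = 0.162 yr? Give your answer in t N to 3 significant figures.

951 t N

Residence time τ = M₀/F₀ = 0.1391 yr. The eventual steady state is M_∞ = M₀·(F₁/F₀) = 781.4 × 7387/5618 = 1027.4 t N.
The anomaly ΔM(t) = M(t) − M_∞ decays as ΔM₀·e^(−t/τ) with ΔM₀ = 781.4 − 1027.4 = −246.0 t N.
At t = 0.162 yr, e^(−t/τ) = e^(−1.165) = 0.3120, so ΔM = −76.77 t N and M = 1027.4 − 76.77 = 950.68 t N.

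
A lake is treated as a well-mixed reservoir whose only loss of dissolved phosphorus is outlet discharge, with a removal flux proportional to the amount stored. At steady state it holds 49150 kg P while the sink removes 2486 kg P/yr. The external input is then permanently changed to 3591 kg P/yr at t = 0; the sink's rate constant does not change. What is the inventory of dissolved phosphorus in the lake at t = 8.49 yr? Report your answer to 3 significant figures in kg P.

Residence time τ = M₀/F₀ = 19.77 yr. The eventual steady state is M_∞ = M₀·(F₁/F₀) = 49150 × 3591/2486 = 70997 kg P.
The anomaly ΔM(t) = M(t) − M_∞ decays as ΔM₀·e^(−t/τ) with ΔM₀ = 49150 − 70997 = −21850 kg P.
At t = 8.49 yr, e^(−t/τ) = e^(−0.4294) = 0.6509, so ΔM = −14220 kg P and M = 70997 − 14220 = 56777 kg P.

56800 kg P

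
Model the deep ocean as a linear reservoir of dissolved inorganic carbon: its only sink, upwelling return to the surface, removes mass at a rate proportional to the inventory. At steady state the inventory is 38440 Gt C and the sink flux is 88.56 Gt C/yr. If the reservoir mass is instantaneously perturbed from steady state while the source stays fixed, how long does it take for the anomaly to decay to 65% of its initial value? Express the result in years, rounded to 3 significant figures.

For a linear reservoir the anomaly decays as exp(−t/τ) with τ = M/F = 38440/88.56 = 434.1 yr.
exp(−t/τ) = 0.65 ⇒ t = −τ ln(0.65) = 434.1 × 0.4308 = 187.0 yr.

187 yr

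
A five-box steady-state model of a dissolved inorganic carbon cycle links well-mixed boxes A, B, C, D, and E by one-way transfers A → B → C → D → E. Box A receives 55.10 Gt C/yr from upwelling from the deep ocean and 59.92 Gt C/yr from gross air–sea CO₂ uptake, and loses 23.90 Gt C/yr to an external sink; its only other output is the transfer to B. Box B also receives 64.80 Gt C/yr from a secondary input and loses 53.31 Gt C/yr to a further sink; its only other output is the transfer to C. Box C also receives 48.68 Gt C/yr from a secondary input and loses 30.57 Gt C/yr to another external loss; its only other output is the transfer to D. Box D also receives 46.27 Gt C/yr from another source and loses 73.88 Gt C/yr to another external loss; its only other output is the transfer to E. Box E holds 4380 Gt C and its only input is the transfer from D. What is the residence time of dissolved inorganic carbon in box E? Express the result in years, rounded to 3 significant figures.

Box A: F(A→B) = (55.10 + 59.92) − 23.90 = 91.120 Gt C/yr.
Box B: F(B→C) = (91.120 + 64.80) − 53.31 = 102.61 Gt C/yr.
Box C: F(C→D) = (102.61 + 48.68) − 30.57 = 120.72 Gt C/yr.
Box D: F(D→E) = (120.72 + 46.27) − 73.88 = 93.110 Gt C/yr.
Box E throughput = its input = 93.110 Gt C/yr; τ = 4380 / 93.110 = 47.04 yr.

47.0 yr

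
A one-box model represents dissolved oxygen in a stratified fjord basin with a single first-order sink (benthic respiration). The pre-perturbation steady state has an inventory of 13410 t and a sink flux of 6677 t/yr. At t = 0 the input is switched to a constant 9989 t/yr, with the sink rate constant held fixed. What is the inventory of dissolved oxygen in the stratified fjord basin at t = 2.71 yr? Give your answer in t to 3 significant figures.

18300 t

Residence time τ = M₀/F₀ = 2.008 yr. The eventual steady state is M_∞ = M₀·(F₁/F₀) = 13410 × 9989/6677 = 20062 t.
The anomaly ΔM(t) = M(t) − M_∞ decays as ΔM₀·e^(−t/τ) with ΔM₀ = 13410 − 20062 = −6652 t.
At t = 2.71 yr, e^(−t/τ) = e^(−1.349) = 0.2594, so ΔM = −1726 t and M = 20062 − 1726 = 18336 t.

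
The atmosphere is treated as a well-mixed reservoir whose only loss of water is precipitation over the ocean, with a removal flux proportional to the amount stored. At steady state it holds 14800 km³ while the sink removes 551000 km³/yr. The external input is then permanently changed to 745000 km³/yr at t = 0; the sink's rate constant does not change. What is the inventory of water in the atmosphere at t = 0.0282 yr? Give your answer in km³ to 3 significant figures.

The sink rate constant is k = F₀/M₀ = 551000/14800 = 37.23 yr⁻¹.
Solving dM/dt = F₁ − kM with M(0) = M₀ gives M(t) = F₁/k + (M₀ − F₁/k)·e^(−kt).
F₁/k = 745000/37.23 = 20011 km³; kt = 37.23 × 0.0282 = 1.050, e^(−kt) = 0.3500.
M(0.0282) = 20011 + (14800 − 20011) × 0.3500 = 20011 − 1824 = 18187 km³.

18200 km³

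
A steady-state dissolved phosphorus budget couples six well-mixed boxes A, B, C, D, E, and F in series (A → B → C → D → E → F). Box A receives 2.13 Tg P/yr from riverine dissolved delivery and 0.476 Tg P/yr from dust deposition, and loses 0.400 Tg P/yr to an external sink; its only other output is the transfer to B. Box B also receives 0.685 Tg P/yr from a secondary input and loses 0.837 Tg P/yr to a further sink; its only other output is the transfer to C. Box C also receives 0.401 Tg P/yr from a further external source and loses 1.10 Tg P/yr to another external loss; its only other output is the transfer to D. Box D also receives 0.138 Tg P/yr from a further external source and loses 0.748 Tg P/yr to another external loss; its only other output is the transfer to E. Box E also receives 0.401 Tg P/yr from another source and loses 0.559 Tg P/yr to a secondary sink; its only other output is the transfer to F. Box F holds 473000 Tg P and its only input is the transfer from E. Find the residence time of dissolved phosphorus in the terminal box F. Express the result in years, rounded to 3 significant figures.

Box A: F(A→B) = (2.13 + 0.476) − 0.400 = 2.2060 Tg P/yr.
Box B: F(B→C) = (2.2060 + 0.685) − 0.837 = 2.0540 Tg P/yr.
Box C: F(C→D) = (2.0540 + 0.401) − 1.10 = 1.3550 Tg P/yr.
Box D: F(D→E) = (1.3550 + 0.138) − 0.748 = 0.74500 Tg P/yr.
Box E: F(E→F) = (0.74500 + 0.401) − 0.559 = 0.58700 Tg P/yr.
Box F throughput = its input = 0.58700 Tg P/yr; τ = 473000 / 0.58700 = 805800 yr.

806000 yr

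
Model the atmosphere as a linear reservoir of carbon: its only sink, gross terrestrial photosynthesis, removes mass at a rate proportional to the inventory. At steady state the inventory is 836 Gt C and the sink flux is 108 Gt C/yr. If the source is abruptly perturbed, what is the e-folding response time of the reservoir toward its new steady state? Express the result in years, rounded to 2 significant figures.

For a linear reservoir the response time equals the residence time τ = M/F.
τ = 836 / 108 = 7.741 yr.

7.7 yr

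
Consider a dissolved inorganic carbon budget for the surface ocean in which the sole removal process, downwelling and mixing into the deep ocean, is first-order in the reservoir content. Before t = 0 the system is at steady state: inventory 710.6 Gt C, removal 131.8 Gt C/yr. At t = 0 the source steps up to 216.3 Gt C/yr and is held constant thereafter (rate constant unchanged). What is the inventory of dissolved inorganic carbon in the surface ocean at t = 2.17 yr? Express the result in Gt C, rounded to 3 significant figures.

τ = M₀/F₀ = 710.6/131.8 = 5.392 yr; rate constant k = 1/τ.
New steady state M_∞ = F₁/k = F₁·τ = 216.3 × 5.392 = 1166.2 Gt C.
M(t) = M_∞ + (M₀ − M_∞)·e^(−t/τ); t/τ = 2.17/5.392 = 0.4025, so e^(−t/τ) = 0.6687.
M(t) = 1166.2 − 455.6 × 0.6687 = 861.55 Gt C.

862 Gt C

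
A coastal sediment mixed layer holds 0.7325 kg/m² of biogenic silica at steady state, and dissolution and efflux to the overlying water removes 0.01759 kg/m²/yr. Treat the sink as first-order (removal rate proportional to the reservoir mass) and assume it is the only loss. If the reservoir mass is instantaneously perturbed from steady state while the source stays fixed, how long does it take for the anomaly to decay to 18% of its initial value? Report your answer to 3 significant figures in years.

For a linear reservoir the anomaly decays as exp(−t/τ) with τ = M/F = 0.7325/0.01759 = 41.64 yr.
exp(−t/τ) = 0.18 ⇒ t = −τ ln(0.18) = 41.64 × 1.715 = 71.41 yr.

71.4 yr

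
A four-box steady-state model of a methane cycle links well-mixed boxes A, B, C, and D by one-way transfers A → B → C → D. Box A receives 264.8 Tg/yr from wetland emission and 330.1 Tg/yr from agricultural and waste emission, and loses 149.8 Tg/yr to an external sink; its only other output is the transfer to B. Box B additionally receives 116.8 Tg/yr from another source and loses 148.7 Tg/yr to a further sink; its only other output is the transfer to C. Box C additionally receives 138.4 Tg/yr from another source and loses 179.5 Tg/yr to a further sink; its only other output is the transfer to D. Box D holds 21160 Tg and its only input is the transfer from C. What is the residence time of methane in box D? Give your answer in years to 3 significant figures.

56.9 yr

Box A: F(A→B) = (264.8 + 330.1) − 149.8 = 445.10 Tg/yr.
Box B: F(B→C) = (445.10 + 116.8) − 148.7 = 413.20 Tg/yr.
Box C: F(C→D) = (413.20 + 138.4) − 179.5 = 372.10 Tg/yr.
Box D throughput = its input = 372.10 Tg/yr; τ = 21160 / 372.10 = 56.87 yr.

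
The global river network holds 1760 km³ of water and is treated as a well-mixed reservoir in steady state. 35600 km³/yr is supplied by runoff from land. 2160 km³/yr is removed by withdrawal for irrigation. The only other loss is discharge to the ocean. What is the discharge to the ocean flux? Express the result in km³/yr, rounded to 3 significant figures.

33400 km³/yr

At steady state ΣF_in = ΣF_out.
ΣF_in = 35600 km³/yr.
Discharge to the ocean flux = ΣF_in − (2160) = 35600 − 2160 = 33440 km³/yr.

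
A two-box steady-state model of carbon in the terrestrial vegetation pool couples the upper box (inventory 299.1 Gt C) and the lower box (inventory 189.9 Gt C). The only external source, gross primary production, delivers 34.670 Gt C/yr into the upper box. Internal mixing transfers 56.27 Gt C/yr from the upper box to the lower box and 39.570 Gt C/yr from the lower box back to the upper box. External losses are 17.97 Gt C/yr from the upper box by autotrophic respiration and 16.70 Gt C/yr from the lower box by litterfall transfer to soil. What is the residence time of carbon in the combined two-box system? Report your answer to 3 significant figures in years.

14.1 yr

Residence time in the combined system uses the total inventory and the total *external* removal — internal exchanges between the two boxes cancel.
M_total = 299.1 + 189.9 = 489.00 Gt C.
ΣF_external_out = 17.97 + 16.70 = 34.670 Gt C/yr.
τ = M_total / ΣF_ext = 489.00 / 34.670 = 14.10 yr.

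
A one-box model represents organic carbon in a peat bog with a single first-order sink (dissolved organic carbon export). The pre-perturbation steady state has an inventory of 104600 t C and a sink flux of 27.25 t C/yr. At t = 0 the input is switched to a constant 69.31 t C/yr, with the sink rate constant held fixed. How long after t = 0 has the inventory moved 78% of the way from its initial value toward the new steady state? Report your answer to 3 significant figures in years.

τ = M₀/F₀ = 104600/27.25 = 3839 yr.
The remaining gap fraction is e^(−t/τ); 78% covered ⇒ e^(−t/τ) = 0.220.
t = −τ ln(0.220) = 3839 × 1.514 = 5812 yr.

5810 yr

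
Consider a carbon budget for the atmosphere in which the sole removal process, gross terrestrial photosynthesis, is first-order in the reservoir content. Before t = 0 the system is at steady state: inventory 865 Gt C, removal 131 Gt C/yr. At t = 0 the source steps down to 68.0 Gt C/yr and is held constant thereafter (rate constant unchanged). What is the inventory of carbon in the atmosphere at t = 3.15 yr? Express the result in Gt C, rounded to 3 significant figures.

707 Gt C

τ = M₀/F₀ = 865/131 = 6.603 yr; rate constant k = 1/τ.
New steady state M_∞ = F₁/k = F₁·τ = 68.0 × 6.603 = 449.01 Gt C.
M(t) = M_∞ + (M₀ − M_∞)·e^(−t/τ); t/τ = 3.15/6.603 = 0.4771, so e^(−t/τ) = 0.6206.
M(t) = 449.01 + 416.0 × 0.6206 = 707.18 Gt C.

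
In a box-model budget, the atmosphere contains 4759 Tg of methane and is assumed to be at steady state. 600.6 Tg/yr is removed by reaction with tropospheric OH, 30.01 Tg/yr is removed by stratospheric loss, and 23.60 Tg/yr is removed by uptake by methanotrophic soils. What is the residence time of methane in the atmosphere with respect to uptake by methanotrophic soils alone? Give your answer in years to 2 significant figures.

Residence time with respect to a single sink: τ = M / F_sink.
τ = 4759 / 23.60 = 201.7 yr.

200 yr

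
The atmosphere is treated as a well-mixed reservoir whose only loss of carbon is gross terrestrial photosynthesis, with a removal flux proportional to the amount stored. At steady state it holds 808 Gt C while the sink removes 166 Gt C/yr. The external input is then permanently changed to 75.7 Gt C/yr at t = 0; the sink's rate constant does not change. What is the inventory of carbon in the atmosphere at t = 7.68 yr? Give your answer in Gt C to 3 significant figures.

459 Gt C

τ = M₀/F₀ = 808/166 = 4.867 yr; rate constant k = 1/τ.
New steady state M_∞ = F₁/k = F₁·τ = 75.7 × 4.867 = 368.47 Gt C.
M(t) = M_∞ + (M₀ − M_∞)·e^(−t/τ); t/τ = 7.68/4.867 = 1.578, so e^(−t/τ) = 0.2064.
M(t) = 368.47 + 439.5 × 0.2064 = 459.20 Gt C.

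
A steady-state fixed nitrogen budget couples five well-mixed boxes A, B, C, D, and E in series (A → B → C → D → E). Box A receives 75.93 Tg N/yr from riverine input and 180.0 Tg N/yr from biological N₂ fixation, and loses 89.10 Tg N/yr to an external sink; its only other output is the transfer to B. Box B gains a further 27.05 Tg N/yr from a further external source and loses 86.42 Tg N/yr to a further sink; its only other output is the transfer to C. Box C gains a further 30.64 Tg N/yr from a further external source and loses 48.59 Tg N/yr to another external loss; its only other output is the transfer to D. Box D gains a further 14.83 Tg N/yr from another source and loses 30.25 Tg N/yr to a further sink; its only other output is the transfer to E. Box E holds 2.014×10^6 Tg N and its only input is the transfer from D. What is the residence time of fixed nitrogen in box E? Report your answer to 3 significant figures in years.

Box A: F(A→B) = (75.93 + 180.0) − 89.10 = 166.83 Tg N/yr.
Box B: F(B→C) = (166.83 + 27.05) − 86.42 = 107.46 Tg N/yr.
Box C: F(C→D) = (107.46 + 30.64) − 48.59 = 89.510 Tg N/yr.
Box D: F(D→E) = (89.510 + 14.83) − 30.25 = 74.090 Tg N/yr.
Box E throughput = its input = 74.090 Tg N/yr; τ = 2.014×10^6 / 74.090 = 27180 yr.

27200 yr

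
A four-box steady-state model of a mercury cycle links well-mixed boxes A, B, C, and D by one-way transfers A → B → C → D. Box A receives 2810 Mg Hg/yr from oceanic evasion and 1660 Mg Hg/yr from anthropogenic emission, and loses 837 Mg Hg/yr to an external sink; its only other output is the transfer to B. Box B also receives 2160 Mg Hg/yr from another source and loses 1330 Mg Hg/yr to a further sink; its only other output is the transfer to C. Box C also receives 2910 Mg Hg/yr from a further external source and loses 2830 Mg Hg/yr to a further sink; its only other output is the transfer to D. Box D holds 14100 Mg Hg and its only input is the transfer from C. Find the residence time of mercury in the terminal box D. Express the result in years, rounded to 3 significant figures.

3.10 yr

Box A: F(A→B) = (2810 + 1660) − 837 = 3633.0 Mg Hg/yr.
Box B: F(B→C) = (3633.0 + 2160) − 1330 = 4463.0 Mg Hg/yr.
Box C: F(C→D) = (4463.0 + 2910) − 2830 = 4543.0 Mg Hg/yr.
Box D throughput = its input = 4543.0 Mg Hg/yr; τ = 14100 / 4543.0 = 3.104 yr.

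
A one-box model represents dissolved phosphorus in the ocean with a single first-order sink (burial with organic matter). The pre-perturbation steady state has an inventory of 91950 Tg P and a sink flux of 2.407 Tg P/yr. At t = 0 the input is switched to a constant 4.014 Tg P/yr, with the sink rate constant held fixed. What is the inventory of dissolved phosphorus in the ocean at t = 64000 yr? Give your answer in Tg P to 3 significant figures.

Residence time τ = M₀/F₀ = 38200 yr. The eventual steady state is M_∞ = M₀·(F₁/F₀) = 91950 × 4.014/2.407 = 153340 Tg P.
The anomaly ΔM(t) = M(t) − M_∞ decays as ΔM₀·e^(−t/τ) with ΔM₀ = 91950 − 153340 = −61390 Tg P.
At t = 64000 yr, e^(−t/τ) = e^(−1.675) = 0.1872, so ΔM = −11490 Tg P and M = 153340 − 11490 = 141840 Tg P.

142000 Tg P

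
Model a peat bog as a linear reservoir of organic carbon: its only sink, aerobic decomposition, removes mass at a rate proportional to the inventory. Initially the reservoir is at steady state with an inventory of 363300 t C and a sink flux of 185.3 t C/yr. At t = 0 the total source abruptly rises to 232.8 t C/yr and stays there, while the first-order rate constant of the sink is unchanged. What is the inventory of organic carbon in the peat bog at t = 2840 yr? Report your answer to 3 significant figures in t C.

435000 t C

The sink rate constant is k = F₀/M₀ = 185.3/363300 = 0.0005100 yr⁻¹.
Solving dM/dt = F₁ − kM with M(0) = M₀ gives M(t) = F₁/k + (M₀ − F₁/k)·e^(−kt).
F₁/k = 232.8/0.0005100 = 456430 t C; kt = 0.0005100 × 2840 = 1.449, e^(−kt) = 0.2349.
M(2840) = 456430 + (363300 − 456430) × 0.2349 = 456430 − 21880 = 434550 t C.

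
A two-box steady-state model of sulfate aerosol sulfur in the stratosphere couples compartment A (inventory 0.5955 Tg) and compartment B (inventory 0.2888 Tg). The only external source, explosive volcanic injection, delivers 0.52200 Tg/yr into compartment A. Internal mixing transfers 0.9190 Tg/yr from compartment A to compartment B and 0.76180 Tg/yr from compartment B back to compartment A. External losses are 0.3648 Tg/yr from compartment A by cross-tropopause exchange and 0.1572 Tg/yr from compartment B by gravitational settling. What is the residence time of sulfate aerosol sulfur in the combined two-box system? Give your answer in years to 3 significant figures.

1.69 yr

Residence time in the combined system uses the total inventory and the total *external* removal — internal exchanges between the two boxes cancel.
M_total = 0.5955 + 0.2888 = 0.88430 Tg.
ΣF_external_out = 0.3648 + 0.1572 = 0.52200 Tg/yr.
τ = M_total / ΣF_ext = 0.88430 / 0.52200 = 1.694 yr.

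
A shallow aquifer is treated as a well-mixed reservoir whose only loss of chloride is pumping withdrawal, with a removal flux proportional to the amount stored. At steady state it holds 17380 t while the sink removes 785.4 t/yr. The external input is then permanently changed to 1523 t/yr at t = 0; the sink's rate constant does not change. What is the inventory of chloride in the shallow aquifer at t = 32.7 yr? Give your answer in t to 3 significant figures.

30000 t

The sink rate constant is k = F₀/M₀ = 785.4/17380 = 0.04519 yr⁻¹.
Solving dM/dt = F₁ − kM with M(0) = M₀ gives M(t) = F₁/k + (M₀ − F₁/k)·e^(−kt).
F₁/k = 1523/0.04519 = 33702 t; kt = 0.04519 × 32.7 = 1.478, e^(−kt) = 0.2282.
M(32.7) = 33702 + (17380 − 33702) × 0.2282 = 33702 − 3724 = 29978 t.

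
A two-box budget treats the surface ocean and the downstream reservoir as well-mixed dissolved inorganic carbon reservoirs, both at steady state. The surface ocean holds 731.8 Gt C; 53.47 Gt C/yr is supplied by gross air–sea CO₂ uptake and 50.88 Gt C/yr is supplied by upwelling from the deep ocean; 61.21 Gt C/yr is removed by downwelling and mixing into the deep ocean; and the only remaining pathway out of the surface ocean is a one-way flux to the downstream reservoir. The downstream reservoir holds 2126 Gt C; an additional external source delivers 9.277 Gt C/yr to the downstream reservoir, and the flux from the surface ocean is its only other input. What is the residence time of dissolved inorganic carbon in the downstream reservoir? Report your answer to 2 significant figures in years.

41 yr

Balance the surface ocean: ΣF_in = 53.47 + 50.88 = 104.35 Gt C/yr.
Flux to the downstream reservoir = ΣF_in − (61.21) = 43.140 Gt C/yr.
Total input to the downstream reservoir = 43.140 + 9.277 = 52.417 Gt C/yr; at steady state this equals its total output.
τ = M / F = 2126 / 52.417 = 40.56 yr.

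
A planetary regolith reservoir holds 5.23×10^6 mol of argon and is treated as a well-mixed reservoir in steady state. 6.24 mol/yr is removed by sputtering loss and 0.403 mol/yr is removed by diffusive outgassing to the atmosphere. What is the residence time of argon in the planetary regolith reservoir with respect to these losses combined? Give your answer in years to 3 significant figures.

Total removal = 6.240 + 0.4030 = 6.6430 mol/yr.
τ = M / ΣF_out = 5.23×10^6 / 6.6430 = 787300 yr.

787000 yr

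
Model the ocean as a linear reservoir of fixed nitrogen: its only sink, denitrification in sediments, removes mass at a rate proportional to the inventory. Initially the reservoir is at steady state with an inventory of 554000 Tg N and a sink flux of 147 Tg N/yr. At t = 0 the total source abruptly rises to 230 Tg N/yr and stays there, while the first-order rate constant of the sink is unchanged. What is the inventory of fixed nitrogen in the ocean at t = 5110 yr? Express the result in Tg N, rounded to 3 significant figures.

786000 Tg N

τ = M₀/F₀ = 554000/147 = 3769 yr; rate constant k = 1/τ.
New steady state M_∞ = F₁/k = F₁·τ = 230 × 3769 = 866800 Tg N.
M(t) = M_∞ + (M₀ − M_∞)·e^(−t/τ); t/τ = 5110/3769 = 1.356, so e^(−t/τ) = 0.2577.
M(t) = 866800 − 312800 × 0.2577 = 786190 Tg N.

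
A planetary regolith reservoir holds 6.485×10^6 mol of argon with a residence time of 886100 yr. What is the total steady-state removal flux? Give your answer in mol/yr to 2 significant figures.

7.3 mol/yr

F = M / τ = 6.485×10^6 / 886100 = 7.319 mol/yr.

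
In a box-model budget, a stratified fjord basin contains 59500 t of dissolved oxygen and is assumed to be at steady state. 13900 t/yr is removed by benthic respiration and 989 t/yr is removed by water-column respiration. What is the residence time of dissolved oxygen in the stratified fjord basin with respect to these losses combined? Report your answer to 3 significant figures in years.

4.00 yr

Total removal = 13900 + 989.0 = 14889 t/yr.
τ = M / ΣF_out = 59500 / 14889 = 3.996 yr.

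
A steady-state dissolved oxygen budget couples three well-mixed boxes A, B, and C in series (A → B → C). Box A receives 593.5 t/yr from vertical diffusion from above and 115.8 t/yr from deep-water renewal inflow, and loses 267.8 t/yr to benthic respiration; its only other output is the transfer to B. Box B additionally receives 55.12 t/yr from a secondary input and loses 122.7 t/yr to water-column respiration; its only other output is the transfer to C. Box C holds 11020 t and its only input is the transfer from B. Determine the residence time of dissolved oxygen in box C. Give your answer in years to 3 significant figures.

Box A: F(A→B) = (593.5 + 115.8) − 267.8 = 441.50 t/yr.
Box B: F(B→C) = (441.50 + 55.12) − 122.7 = 373.92 t/yr.
Box C throughput = its input = 373.92 t/yr; τ = 11020 / 373.92 = 29.47 yr.

29.5 yr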